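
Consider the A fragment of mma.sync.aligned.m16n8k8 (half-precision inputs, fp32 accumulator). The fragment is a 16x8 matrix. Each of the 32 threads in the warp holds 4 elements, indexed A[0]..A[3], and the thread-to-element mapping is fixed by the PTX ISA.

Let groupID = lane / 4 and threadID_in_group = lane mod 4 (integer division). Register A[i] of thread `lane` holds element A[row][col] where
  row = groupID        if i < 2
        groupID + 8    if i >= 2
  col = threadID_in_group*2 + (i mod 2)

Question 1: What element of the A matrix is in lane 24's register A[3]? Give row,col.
24: gr=6,th=0
[3] (6+8,0*2+1) = (14,1)

14,1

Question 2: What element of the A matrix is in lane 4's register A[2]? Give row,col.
9,0

L=4→G=4>>2=1, T=4&3=0
[2]→row 1+8=9  col 0·2+0=0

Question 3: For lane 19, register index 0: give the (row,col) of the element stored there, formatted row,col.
lane 19⇒19/4=4, 19 mod 4=3
i=0  r:4+0⇒4  c:2·3+0⇒6

4,6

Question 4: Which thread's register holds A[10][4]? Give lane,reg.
r=10→G=2,rhi=1  c=4→T=2,p=0
L=2*4+2=10  i=1*2+0=2

10,2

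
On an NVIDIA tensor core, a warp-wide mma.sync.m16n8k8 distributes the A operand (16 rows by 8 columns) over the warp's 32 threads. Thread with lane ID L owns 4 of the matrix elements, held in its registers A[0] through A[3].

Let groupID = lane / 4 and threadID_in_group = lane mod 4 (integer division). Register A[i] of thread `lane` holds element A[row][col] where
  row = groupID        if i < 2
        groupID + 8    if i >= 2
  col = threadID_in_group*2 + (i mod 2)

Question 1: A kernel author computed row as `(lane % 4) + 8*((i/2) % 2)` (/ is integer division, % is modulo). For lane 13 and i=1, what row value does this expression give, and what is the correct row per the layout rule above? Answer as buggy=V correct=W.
buggy=1 correct=3

`(lane % 4) + 8*((i/2) % 2)`[13,1]=>1
13: grp=3,tig=1
[1] (3+0,1*2+1) = (3,3)
row: 1 vs 3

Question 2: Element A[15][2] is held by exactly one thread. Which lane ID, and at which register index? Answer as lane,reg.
r=15→G=7,rhi=1  c=2→T=1,p=0
L=7*4+1=29  i=1*2+0=2

29,2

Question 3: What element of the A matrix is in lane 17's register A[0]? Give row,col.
17: g=4,t=1
[0] (4+0,1*2+0) = (4,2)

4,2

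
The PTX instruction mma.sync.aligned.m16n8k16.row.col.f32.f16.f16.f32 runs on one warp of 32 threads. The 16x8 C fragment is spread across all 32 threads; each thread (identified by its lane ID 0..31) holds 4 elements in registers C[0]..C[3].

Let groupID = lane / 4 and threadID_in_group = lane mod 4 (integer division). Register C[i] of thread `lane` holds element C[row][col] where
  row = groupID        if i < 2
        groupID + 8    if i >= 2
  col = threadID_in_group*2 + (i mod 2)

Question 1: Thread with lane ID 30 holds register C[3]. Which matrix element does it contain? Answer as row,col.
15,5

30: g=7,t=2
[3] (7+8,2*2+1) = (15,5)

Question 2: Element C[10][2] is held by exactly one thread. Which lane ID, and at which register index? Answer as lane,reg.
9,2

r=10->g=2,rb=1  c=2->t=1,b0=0
L=2*4+1=9  i=1*2+0=2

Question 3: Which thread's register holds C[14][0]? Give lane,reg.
r=14->g=6,rb=1  c=0->t=0,b0=0
L=6*4+0=24  i=1*2+0=2

24,2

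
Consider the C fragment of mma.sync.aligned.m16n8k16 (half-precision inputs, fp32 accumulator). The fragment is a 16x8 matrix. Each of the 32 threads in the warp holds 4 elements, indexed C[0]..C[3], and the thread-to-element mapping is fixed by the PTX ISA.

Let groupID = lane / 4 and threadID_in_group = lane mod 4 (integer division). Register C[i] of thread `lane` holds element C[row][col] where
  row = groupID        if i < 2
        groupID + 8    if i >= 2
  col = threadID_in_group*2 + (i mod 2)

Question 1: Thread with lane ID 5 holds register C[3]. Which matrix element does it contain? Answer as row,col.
L=5→G=5>>2=1, T=5&3=1
[3]→row 1+8=9  col 1·2+1=3

9,3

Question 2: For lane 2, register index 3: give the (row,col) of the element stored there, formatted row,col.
lane 2⇒2/4=0, 2 mod 4=2
i=3  r:0+8⇒8  c:2·2+1⇒5

8,5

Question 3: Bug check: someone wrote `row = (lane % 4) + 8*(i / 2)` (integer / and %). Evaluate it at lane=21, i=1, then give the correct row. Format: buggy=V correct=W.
`(lane % 4) + 8*(i / 2)`[21,1]=>1
lane 21: grp=5 (21/4), tig=1 (21%4)
i=1: r=5+0=5, c=1*2+1=3
row: 1 vs 5

buggy=1 correct=5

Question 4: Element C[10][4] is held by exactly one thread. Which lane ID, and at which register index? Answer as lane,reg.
10,2

r=10→G=2,rhi=1  c=4→T=2,p=0
L=2*4+2=10  i=1*2+0=2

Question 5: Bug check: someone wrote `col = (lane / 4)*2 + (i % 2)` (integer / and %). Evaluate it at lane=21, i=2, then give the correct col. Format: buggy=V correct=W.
buggy=10 correct=2

`(lane / 4)*2 + (i % 2)`[21,2]->10
lane 21->21/4=5, 21 mod 4=1
i=2  r:5+8->13  c:2·1+0->2
col: 10 vs 2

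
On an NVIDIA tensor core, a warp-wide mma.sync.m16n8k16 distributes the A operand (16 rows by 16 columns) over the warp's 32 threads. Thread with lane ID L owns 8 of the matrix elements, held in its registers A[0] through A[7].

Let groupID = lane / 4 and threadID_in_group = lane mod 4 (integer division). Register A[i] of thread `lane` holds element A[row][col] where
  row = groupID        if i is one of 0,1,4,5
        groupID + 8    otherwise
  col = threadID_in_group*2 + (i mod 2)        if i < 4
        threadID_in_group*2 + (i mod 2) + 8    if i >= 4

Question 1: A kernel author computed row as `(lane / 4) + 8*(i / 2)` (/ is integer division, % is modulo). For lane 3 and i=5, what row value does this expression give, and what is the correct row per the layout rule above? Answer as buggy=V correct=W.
`(lane / 4) + 8*(i / 2)`[3,5]->16
lane 3: gid=0 (3/4), tid=3 (3%4)
i=5: r=0+0=0, c=3*2+1+8=15
row: 16 vs 0

buggy=16 correct=0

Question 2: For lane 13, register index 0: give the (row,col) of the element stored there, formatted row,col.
lane 13→13/4=3, 13 mod 4=1
i=0  r:3+0→3  c:2·1+0+0→2

3,2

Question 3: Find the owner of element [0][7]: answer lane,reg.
r=0→G=0,rhi=0  c=7→chi=0,T=3,p=1
L=0*4+3=3  i=0*4+0*2+1=1

3,1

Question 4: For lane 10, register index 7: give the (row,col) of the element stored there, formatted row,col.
10,13

lane 10: g=2 (10/4), t=2 (10%4)
i=7: r=2+8=10, c=2*2+1+8=13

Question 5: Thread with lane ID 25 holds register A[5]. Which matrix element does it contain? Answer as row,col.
25: gr=6,th=1
[5] (6+0,1*2+1+8) = (6,11)

6,11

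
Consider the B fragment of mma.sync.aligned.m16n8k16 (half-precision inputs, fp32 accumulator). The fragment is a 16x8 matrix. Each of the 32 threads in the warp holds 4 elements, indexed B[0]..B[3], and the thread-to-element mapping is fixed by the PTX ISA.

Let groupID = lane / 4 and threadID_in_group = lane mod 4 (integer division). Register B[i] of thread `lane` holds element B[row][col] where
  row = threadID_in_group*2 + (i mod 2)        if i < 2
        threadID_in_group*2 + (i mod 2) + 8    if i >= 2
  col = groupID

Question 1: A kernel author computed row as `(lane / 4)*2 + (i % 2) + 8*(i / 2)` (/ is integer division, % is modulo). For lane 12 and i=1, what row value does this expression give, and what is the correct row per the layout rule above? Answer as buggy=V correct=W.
buggy=7 correct=1

`(lane / 4)*2 + (i % 2) + 8*(i / 2)`[12,1]->7
lane 12: g=3 (12/4), t=0 (12%4)
i=1: r=0*2+1+0=1, c=g=3
row: 7 vs 1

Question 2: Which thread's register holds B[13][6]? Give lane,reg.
c=6->g=6  r=13->rb=1,t=2,b0=1
L=6*4+2=26  i=1*2+1=3

26,3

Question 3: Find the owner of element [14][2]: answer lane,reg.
11,2

c=2⇒gr=2  r=14⇒Rb=1,th=3,odd=0
L=2*4+3=11  i=1*2+0=2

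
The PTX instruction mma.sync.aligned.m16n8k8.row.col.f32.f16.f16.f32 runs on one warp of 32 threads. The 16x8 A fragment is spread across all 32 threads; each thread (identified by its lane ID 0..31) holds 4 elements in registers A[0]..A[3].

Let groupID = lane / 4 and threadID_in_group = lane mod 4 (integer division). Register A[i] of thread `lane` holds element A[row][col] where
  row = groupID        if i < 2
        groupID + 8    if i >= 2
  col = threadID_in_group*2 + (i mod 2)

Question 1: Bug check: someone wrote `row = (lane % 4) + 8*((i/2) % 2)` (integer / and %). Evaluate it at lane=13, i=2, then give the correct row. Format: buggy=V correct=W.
`(lane % 4) + 8*((i/2) % 2)`[13,2]→9
lane 13: G=3 (13/4), T=1 (13%4)
i=2: r=3+8=11, c=1*2+0=2
row: 9 vs 11

buggy=9 correct=11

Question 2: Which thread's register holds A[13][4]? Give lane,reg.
r: 13->gid=5,r8=1  c: 4->tid=2,i&1=0
L=5*4+2=22  i=1*2+0=2

22,2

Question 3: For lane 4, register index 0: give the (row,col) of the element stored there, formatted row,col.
lane 4: gr=1 (4/4), th=0 (4%4)
i=0: r=1+0=1, c=0*2+0=0

1,0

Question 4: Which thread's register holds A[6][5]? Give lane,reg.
26,1

r:6=>grp=6,rB=0  c:5=>tig=2,lo=1
L=6*4+2=26  i=0*2+1=1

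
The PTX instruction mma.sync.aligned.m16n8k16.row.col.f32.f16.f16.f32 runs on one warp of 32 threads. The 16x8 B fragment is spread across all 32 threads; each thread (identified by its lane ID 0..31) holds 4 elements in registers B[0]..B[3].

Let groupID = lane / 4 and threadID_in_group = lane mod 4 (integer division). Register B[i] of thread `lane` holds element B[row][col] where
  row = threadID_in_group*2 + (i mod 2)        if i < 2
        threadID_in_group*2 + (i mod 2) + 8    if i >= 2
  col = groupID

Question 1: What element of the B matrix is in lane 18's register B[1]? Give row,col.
5,4

lane 18→18/4=4, 18 mod 4=2
i=1  r:2·2+1+0→5  c:4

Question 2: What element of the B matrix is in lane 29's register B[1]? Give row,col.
L=29=>grp=29>>2=7, tig=29&3=1
[1]=>row 1·2+1+0=3  col grp=7

3,7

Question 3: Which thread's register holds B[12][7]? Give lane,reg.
30,2

c: 7->gid=7  r: 12->r8=1,tid=2,i&1=0
L=7*4+2=30  i=1*2+0=2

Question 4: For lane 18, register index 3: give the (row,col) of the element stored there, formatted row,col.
13,4

lane 18⇒18/4=4, 18 mod 4=2
i=3  r:2·2+1+8⇒13  c:4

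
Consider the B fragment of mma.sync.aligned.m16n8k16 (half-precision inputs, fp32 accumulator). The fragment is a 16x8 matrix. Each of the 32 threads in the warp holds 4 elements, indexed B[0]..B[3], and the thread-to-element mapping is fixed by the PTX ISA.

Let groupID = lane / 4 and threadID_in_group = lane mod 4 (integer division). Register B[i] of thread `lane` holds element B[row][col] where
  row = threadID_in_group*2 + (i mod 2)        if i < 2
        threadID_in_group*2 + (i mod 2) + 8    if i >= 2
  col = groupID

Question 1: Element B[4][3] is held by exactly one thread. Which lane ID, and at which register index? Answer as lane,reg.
14,0

c=3→G=3  r=4→rhi=0,T=2,p=0
L=3*4+2=14  i=0*2+0=0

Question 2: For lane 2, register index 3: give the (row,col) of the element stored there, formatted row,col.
13,0

L=2→G=2>>2=0, T=2&3=2
[3]→row 2·2+1+8=13  col G=0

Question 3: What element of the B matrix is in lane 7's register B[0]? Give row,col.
6,1

lane 7->7/4=1, 7 mod 4=3
i=0  r:2·3+0+0->6  c:1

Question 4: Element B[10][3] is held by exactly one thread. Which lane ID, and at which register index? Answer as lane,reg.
c=3⇒gr=3  r=10⇒Rb=1,th=1,odd=0
L=3*4+1=13  i=1*2+0=2

13,2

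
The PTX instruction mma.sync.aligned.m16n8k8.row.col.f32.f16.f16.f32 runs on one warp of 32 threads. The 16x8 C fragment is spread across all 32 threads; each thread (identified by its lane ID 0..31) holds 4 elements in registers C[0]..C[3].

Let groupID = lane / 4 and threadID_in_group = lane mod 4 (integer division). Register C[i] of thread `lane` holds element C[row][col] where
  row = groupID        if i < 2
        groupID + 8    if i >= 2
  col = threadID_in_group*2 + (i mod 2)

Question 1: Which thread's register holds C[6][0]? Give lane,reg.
24,0

r: 6->gid=6,r8=0  c: 0->tid=0,i&1=0
L=6*4+0=24  i=0*2+0=0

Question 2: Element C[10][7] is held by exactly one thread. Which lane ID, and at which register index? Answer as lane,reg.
11,3

r=10⇒gr=2,Rb=1  c=7⇒th=3,odd=1
L=2*4+3=11  i=1*2+1=3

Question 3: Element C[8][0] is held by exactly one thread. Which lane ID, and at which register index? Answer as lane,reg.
r:8=>grp=0,rB=1  c:0=>tig=0,lo=0
L=0*4+0=0  i=1*2+0=2

0,2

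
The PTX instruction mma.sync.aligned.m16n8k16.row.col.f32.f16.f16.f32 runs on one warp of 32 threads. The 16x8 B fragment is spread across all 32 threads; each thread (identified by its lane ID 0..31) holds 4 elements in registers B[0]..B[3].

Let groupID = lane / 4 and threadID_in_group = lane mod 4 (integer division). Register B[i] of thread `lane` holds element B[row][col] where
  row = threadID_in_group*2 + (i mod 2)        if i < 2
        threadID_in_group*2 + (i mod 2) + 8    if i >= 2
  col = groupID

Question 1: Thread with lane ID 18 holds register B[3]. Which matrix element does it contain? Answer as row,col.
13,4

lane 18⇒18/4=4, 18 mod 4=2
i=3  r:2·2+1+8⇒13  c:4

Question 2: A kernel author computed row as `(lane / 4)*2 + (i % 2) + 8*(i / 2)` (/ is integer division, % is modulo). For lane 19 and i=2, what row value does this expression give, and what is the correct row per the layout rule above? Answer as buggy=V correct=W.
`(lane / 4)*2 + (i % 2) + 8*(i / 2)`[19,2]->16
19: g=4,t=3
[2] (3*2+0+8,4) = (14,4)
row: 16 vs 14

buggy=16 correct=14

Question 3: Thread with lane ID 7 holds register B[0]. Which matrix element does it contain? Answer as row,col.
6,1

lane 7⇒7/4=1, 7 mod 4=3
i=0  r:2·3+0+0⇒6  c:1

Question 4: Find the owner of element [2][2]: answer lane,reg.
9,0

c:2=>grp=2  r:2=>rB=0,tig=1,lo=0
L=2*4+1=9  i=0*2+0=0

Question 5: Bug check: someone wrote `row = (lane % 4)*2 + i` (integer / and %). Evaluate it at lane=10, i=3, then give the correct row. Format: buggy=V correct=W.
buggy=7 correct=13

`(lane % 4)*2 + i`[10,3]=>7
lane 10: grp=2 (10/4), tig=2 (10%4)
i=3: r=2*2+1+8=13, c=grp=2
row: 7 vs 13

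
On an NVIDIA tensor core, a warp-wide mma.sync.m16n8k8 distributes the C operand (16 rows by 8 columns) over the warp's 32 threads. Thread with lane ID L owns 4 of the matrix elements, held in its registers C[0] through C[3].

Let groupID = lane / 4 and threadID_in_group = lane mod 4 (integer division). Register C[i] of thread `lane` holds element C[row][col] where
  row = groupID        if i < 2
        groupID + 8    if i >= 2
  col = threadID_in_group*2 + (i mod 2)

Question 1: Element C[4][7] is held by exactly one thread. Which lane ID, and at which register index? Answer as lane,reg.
r: 4->gid=4,r8=0  c: 7->tid=3,i&1=1
L=4*4+3=19  i=0*2+1=1

19,1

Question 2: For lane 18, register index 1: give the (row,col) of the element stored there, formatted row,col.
L=18->gid=18>>2=4, tid=18&3=2
[1]->row 4+0=4  col 2·2+1=5

4,5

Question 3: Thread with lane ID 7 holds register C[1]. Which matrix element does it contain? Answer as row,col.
1,7

L=7->g=7>>2=1, t=7&3=3
[1]->row 1+0=1  col 3·2+1=7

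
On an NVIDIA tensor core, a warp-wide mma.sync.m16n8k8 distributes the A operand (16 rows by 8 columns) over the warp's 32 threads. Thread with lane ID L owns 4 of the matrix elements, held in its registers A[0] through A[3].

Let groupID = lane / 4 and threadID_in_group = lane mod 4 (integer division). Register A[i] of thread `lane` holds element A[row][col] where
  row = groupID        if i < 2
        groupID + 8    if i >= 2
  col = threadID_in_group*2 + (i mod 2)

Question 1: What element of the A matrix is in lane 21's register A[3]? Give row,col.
lane 21⇒21/4=5, 21 mod 4=1
i=3  r:5+8⇒13  c:2·1+1⇒3

13,3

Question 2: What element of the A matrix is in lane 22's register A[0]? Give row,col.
5,4

lane 22: gid=5 (22/4), tid=2 (22%4)
i=0: r=5+0=5, c=2*2+0=4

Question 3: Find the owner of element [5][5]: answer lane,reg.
22,1

r=5⇒gr=5,Rb=0  c=5⇒th=2,odd=1
L=5*4+2=22  i=0*2+1=1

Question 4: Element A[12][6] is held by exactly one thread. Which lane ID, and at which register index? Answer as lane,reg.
r=12->g=4,rb=1  c=6->t=3,b0=0
L=4*4+3=19  i=1*2+0=2

19,2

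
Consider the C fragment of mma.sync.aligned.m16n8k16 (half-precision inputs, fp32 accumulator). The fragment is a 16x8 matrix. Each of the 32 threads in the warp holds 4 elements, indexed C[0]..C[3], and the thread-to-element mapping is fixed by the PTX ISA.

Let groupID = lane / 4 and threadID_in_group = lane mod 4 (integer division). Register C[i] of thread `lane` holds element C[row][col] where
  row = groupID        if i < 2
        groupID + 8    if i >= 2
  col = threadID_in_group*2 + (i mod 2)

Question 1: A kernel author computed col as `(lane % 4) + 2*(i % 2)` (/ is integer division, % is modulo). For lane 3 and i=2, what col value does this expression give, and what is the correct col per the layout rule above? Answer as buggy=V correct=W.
`(lane % 4) + 2*(i % 2)`[3,2]→3
lane 3→3/4=0, 3 mod 4=3
i=2  r:0+8→8  c:2·3+0→6
col: 3 vs 6

buggy=3 correct=6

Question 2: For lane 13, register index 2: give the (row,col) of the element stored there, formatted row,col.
11,2

lane 13⇒13/4=3, 13 mod 4=1
i=2  r:3+8⇒11  c:2·1+0⇒2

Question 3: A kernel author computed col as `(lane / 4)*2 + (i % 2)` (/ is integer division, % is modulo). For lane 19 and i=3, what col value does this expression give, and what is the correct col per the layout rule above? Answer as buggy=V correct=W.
buggy=9 correct=7

`(lane / 4)*2 + (i % 2)`[19,3]->9
lane 19: g=4 (19/4), t=3 (19%4)
i=3: r=4+8=12, c=3*2+1=7
col: 9 vs 7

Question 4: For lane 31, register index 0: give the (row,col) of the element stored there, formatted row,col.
7,6

L=31⇒gr=31>>2=7, th=31&3=3
[0]⇒row 7+0=7  col 3·2+0=6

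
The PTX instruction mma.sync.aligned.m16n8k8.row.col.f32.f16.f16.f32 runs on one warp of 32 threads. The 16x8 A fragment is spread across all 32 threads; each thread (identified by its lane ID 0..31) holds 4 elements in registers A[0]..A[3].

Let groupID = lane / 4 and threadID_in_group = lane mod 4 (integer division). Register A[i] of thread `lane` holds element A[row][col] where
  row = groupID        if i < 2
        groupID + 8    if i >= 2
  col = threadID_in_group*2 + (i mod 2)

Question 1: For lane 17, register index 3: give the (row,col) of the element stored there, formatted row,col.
12,3

lane 17=>17/4=4, 17 mod 4=1
i=3  r:4+8=>12  c:2·1+1=>3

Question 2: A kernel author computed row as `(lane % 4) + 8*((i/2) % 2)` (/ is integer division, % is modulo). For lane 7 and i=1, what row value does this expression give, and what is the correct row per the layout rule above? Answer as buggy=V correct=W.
buggy=3 correct=1

`(lane % 4) + 8*((i/2) % 2)`[7,1]->3
lane 7: g=1 (7/4), t=3 (7%4)
i=1: r=1+0=1, c=3*2+1=7
row: 3 vs 1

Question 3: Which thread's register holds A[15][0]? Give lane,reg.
r: 15->gid=7,r8=1  c: 0->tid=0,i&1=0
L=7*4+0=28  i=1*2+0=2

28,2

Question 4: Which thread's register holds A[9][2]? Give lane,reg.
5,2

r=9->g=1,rb=1  c=2->t=1,b0=0
L=1*4+1=5  i=1*2+0=2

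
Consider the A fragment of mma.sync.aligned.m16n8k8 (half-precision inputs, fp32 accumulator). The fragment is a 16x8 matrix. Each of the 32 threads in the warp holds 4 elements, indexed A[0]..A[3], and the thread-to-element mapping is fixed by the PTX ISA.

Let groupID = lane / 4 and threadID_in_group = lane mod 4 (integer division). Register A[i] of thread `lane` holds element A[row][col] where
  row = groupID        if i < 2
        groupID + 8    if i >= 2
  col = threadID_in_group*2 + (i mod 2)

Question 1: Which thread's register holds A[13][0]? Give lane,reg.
r:13=>grp=5,rB=1  c:0=>tig=0,lo=0
L=5*4+0=20  i=1*2+0=2

20,2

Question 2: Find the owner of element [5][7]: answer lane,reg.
r: 5->gid=5,r8=0  c: 7->tid=3,i&1=1
L=5*4+3=23  i=0*2+1=1

23,1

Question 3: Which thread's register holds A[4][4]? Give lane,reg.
r=4->g=4,rb=0  c=4->t=2,b0=0
L=4*4+2=18  i=0*2+0=0

18,0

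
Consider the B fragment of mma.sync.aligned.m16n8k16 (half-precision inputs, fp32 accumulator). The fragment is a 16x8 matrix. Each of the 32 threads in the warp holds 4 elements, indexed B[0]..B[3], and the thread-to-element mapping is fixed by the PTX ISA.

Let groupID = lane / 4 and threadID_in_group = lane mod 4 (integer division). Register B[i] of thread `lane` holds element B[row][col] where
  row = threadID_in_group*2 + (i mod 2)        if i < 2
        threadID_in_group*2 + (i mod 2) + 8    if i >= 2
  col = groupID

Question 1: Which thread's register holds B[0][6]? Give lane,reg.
c=6⇒gr=6  r=0⇒Rb=0,th=0,odd=0
L=6*4+0=24  i=0*2+0=0

24,0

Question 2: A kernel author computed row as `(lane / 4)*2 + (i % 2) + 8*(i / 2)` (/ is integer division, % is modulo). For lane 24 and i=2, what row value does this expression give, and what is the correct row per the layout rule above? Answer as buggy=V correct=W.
buggy=20 correct=8

`(lane / 4)*2 + (i % 2) + 8*(i / 2)`[24,2]=>20
lane 24: grp=6 (24/4), tig=0 (24%4)
i=2: r=0*2+0+8=8, c=grp=6
row: 20 vs 8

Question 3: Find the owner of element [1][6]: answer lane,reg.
c: 6->gid=6  r: 1->r8=0,tid=0,i&1=1
L=6*4+0=24  i=0*2+1=1

24,1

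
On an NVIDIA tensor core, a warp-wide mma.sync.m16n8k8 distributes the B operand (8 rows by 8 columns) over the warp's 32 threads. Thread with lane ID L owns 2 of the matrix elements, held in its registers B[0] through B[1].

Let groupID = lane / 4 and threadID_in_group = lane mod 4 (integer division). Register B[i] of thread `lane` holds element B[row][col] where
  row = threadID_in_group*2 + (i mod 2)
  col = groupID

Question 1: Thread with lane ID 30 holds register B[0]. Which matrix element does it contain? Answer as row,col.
4,7

lane 30: G=7 (30/4), T=2 (30%4)
i=0: r=2*2+0=4, c=G=7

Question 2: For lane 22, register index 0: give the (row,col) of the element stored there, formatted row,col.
lane 22->22/4=5, 22 mod 4=2
i=0  r:2·2+0->4  c:5

4,5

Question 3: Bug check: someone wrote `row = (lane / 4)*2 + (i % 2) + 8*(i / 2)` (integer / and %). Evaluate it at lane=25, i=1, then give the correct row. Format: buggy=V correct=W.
`(lane / 4)*2 + (i % 2) + 8*(i / 2)`[25,1]->13
lane 25: g=6 (25/4), t=1 (25%4)
i=1: r=1*2+1=3, c=g=6
row: 13 vs 3

buggy=13 correct=3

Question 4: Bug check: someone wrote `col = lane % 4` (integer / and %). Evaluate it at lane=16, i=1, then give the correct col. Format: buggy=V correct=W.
`lane % 4`[16,1]->0
lane 16->16/4=4, 16 mod 4=0
i=1  r:2·0+1->1  c:4
col: 0 vs 4

buggy=0 correct=4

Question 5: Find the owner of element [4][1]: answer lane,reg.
6,0

c=1⇒gr=1  r=4⇒th=2,odd=0
L=1*4+2=6  i=0=0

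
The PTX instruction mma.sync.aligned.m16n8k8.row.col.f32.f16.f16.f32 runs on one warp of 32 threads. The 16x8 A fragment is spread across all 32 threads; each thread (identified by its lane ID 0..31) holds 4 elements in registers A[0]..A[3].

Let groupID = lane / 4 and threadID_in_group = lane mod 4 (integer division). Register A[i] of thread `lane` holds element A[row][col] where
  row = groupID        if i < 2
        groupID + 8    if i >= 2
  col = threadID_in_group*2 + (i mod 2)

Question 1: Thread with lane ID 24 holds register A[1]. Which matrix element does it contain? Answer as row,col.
6,1

lane 24=>24/4=6, 24 mod 4=0
i=1  r:6+0=>6  c:2·0+1=>1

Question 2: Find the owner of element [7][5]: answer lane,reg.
r=7⇒gr=7,Rb=0  c=5⇒th=2,odd=1
L=7*4+2=30  i=0*2+1=1

30,1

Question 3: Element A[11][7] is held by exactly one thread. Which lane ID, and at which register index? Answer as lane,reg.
r=11⇒gr=3,Rb=1  c=7⇒th=3,odd=1
L=3*4+3=15  i=1*2+1=3

15,3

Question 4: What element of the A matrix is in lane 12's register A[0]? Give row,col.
lane 12=>12/4=3, 12 mod 4=0
i=0  r:3+0=>3  c:2·0+0=>0

3,0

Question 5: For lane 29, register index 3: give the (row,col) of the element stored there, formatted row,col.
29: gid=7,tid=1
[3] (7+8,1*2+1) = (15,3)

15,3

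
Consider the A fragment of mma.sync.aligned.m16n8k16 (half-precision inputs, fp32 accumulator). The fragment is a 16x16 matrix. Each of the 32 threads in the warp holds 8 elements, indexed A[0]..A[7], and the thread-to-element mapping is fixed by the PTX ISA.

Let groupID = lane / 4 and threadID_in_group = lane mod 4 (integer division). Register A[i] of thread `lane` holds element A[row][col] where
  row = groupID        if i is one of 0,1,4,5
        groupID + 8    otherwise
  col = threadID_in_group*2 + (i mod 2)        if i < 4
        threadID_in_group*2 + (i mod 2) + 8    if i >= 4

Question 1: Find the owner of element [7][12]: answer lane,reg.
r=7->g=7,rb=0  c=12->cb=1,t=2,b0=0
L=7*4+2=30  i=1*4+0*2+0=4

30,4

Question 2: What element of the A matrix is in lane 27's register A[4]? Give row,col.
6,14

lane 27->27/4=6, 27 mod 4=3
i=4  r:6+0->6  c:2·3+0+8->14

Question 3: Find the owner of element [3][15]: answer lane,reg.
r:3=>grp=3,rB=0  c:15=>cB=1,tig=3,lo=1
L=3*4+3=15  i=1*4+0*2+1=5

15,5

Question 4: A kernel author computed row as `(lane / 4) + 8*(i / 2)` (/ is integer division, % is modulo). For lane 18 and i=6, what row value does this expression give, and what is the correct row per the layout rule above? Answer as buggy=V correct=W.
buggy=28 correct=12

`(lane / 4) + 8*(i / 2)`[18,6]⇒28
lane 18⇒18/4=4, 18 mod 4=2
i=6  r:4+8⇒12  c:2·2+0+8⇒12
row: 28 vs 12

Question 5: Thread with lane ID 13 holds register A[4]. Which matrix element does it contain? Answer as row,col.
3,10

L=13->g=13>>2=3, t=13&3=1
[4]->row 3+0=3  col 1·2+0+8=10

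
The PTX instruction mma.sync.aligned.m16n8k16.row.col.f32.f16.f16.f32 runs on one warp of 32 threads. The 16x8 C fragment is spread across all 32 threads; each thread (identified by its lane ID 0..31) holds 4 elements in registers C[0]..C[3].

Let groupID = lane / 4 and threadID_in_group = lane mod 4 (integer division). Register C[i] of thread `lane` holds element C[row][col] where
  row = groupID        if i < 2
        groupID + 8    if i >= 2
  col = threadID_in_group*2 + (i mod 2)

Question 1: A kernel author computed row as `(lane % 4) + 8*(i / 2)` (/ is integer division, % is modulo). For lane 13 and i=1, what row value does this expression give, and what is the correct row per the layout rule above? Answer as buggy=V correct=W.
`(lane % 4) + 8*(i / 2)`[13,1]=>1
lane 13=>13/4=3, 13 mod 4=1
i=1  r:3+0=>3  c:2·1+1=>3
row: 1 vs 3

buggy=1 correct=3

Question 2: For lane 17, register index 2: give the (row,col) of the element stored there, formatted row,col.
lane 17=>17/4=4, 17 mod 4=1
i=2  r:4+8=>12  c:2·1+0=>2

12,2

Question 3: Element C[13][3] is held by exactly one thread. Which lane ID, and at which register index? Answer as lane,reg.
21,3

r=13→G=5,rhi=1  c=3→T=1,p=1
L=5*4+1=21  i=1*2+1=3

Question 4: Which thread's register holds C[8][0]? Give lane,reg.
0,2

r=8⇒gr=0,Rb=1  c=0⇒th=0,odd=0
L=0*4+0=0  i=1*2+0=2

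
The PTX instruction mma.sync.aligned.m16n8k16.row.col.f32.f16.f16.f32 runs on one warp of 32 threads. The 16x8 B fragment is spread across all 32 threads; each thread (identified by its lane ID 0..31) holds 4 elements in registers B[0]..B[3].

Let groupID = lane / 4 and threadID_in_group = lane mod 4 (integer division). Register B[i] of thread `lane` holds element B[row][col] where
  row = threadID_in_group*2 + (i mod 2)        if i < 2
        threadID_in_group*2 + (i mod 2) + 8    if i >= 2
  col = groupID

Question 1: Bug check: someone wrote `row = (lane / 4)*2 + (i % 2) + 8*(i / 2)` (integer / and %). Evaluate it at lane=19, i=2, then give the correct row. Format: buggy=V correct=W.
`(lane / 4)*2 + (i % 2) + 8*(i / 2)`[19,2]→16
L=19→G=19>>2=4, T=19&3=3
[2]→row 3·2+0+8=14  col G=4
row: 16 vs 14

buggy=16 correct=14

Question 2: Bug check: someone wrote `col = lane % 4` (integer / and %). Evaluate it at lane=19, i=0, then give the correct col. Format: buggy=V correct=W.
`lane % 4`[19,0]→3
19: G=4,T=3
[0] (3*2+0+0,4) = (6,4)
col: 3 vs 4

buggy=3 correct=4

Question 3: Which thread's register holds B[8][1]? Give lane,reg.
4,2

c:1=>grp=1  r:8=>rB=1,tig=0,lo=0
L=1*4+0=4  i=1*2+0=2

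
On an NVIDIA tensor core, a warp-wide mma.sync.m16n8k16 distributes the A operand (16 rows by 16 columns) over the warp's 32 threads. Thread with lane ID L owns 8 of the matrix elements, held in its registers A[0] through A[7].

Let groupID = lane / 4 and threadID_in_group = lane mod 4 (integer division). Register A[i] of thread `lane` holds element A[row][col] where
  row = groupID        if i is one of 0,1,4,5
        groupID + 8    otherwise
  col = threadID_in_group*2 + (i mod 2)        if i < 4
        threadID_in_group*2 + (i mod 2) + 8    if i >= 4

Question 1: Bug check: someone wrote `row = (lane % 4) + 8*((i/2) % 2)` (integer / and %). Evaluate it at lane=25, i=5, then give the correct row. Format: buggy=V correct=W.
`(lane % 4) + 8*((i/2) % 2)`[25,5]=>1
lane 25=>25/4=6, 25 mod 4=1
i=5  r:6+0=>6  c:2·1+1+8=>11
row: 1 vs 6

buggy=1 correct=6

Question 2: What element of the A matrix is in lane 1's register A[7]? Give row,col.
L=1->g=1>>2=0, t=1&3=1
[7]->row 0+8=8  col 1·2+1+8=11

8,11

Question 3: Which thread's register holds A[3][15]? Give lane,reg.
15,5

r=3→G=3,rhi=0  c=15→chi=1,T=3,p=1
L=3*4+3=15  i=1*4+0*2+1=5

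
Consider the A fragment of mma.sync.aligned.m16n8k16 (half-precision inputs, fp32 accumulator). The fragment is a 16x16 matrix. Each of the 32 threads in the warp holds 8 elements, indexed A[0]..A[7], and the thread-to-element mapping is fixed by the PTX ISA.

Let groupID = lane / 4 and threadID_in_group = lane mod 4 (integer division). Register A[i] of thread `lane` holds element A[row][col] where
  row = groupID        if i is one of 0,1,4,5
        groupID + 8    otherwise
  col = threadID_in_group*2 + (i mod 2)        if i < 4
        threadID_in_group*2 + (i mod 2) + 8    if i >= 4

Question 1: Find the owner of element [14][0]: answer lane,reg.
24,2

r=14→G=6,rhi=1  c=0→chi=0,T=0,p=0
L=6*4+0=24  i=0*4+1*2+0=2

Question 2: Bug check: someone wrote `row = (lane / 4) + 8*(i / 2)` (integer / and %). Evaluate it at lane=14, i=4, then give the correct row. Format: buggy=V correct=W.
`(lane / 4) + 8*(i / 2)`[14,4]→19
L=14→G=14>>2=3, T=14&3=2
[4]→row 3+0=3  col 2·2+0+8=12
row: 19 vs 3

buggy=19 correct=3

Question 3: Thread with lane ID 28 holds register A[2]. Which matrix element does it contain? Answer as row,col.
lane 28->28/4=7, 28 mod 4=0
i=2  r:7+8->15  c:2·0+0+0->0

15,0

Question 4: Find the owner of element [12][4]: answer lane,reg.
18,2

r: 12->gid=4,r8=1  c: 4->c8=0,tid=2,i&1=0
L=4*4+2=18  i=0*4+1*2+0=2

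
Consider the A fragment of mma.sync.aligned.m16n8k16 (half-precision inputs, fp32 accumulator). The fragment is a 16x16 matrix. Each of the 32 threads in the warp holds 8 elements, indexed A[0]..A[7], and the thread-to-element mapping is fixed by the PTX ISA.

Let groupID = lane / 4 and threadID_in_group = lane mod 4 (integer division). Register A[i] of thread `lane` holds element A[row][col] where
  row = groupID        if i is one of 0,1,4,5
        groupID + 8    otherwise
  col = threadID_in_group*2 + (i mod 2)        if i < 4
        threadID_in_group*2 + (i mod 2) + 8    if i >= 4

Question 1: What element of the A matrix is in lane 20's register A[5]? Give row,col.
5,9

L=20->gid=20>>2=5, tid=20&3=0
[5]->row 5+0=5  col 0·2+1+8=9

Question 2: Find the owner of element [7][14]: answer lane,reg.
31,4

r=7->g=7,rb=0  c=14->cb=1,t=3,b0=0
L=7*4+3=31  i=1*4+0*2+0=4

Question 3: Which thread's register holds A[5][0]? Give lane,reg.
20,0

r: 5->gid=5,r8=0  c: 0->c8=0,tid=0,i&1=0
L=5*4+0=20  i=0*4+0*2+0=0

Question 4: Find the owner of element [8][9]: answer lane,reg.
0,7

r=8->g=0,rb=1  c=9->cb=1,t=0,b0=1
L=0*4+0=0  i=1*4+1*2+1=7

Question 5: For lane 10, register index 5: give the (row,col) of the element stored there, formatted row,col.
lane 10: grp=2 (10/4), tig=2 (10%4)
i=5: r=2+0=2, c=2*2+1+8=13

2,13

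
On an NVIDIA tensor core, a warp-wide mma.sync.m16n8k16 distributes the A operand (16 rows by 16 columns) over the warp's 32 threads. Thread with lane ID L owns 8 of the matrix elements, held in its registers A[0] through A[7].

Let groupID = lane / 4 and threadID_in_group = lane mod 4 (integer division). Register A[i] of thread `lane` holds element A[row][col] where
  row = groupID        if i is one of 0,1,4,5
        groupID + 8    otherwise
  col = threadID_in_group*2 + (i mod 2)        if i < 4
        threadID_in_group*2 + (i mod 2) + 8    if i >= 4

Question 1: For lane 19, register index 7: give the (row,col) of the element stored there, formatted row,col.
12,15

lane 19→19/4=4, 19 mod 4=3
i=7  r:4+8→12  c:2·3+1+8→15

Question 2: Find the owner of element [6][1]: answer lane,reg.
r:6=>grp=6,rB=0  c:1=>cB=0,tig=0,lo=1
L=6*4+0=24  i=0*4+0*2+1=1

24,1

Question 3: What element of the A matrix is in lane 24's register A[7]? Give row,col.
24: G=6,T=0
[7] (6+8,0*2+1+8) = (14,9)

14,9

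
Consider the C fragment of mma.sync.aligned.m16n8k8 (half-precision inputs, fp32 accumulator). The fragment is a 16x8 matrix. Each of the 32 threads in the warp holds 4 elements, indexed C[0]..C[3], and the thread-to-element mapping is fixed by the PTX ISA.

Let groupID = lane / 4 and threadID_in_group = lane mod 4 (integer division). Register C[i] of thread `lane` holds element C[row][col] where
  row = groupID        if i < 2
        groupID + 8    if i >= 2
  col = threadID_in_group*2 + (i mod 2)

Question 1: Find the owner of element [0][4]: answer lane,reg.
2,0

r=0⇒gr=0,Rb=0  c=4⇒th=2,odd=0
L=0*4+2=2  i=0*2+0=0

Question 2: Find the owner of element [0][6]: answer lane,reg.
3,0

r=0->g=0,rb=0  c=6->t=3,b0=0
L=0*4+3=3  i=0*2+0=0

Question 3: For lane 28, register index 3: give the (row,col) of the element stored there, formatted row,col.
lane 28=>28/4=7, 28 mod 4=0
i=3  r:7+8=>15  c:2·0+1=>1

15,1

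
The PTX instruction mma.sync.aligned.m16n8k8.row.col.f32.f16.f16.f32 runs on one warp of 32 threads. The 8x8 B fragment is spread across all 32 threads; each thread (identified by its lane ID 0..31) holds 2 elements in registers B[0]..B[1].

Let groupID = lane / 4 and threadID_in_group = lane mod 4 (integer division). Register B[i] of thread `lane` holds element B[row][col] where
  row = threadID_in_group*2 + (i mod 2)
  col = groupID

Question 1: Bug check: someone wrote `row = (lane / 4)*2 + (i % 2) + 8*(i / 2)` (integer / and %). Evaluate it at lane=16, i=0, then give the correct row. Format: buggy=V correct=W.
buggy=8 correct=0

`(lane / 4)*2 + (i % 2) + 8*(i / 2)`[16,0]->8
lane 16->16/4=4, 16 mod 4=0
i=0  r:2·0+0->0  c:4
row: 8 vs 0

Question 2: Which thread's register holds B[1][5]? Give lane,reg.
c=5->g=5  r=1->t=0,b0=1
L=5*4+0=20  i=1=1

20,1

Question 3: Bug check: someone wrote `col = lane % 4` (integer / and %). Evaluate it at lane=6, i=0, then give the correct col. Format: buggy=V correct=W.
`lane % 4`[6,0]=>2
6: grp=1,tig=2
[0] (2*2+0,1) = (4,1)
col: 2 vs 1

buggy=2 correct=1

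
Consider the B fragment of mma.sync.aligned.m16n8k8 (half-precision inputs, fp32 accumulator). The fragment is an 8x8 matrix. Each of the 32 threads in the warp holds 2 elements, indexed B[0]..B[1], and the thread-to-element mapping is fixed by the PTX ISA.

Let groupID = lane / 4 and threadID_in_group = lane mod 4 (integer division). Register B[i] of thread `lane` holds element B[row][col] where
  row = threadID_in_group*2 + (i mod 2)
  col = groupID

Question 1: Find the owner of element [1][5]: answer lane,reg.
c: 5->gid=5  r: 1->tid=0,i&1=1
L=5*4+0=20  i=1=1

20,1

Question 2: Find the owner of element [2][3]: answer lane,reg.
13,0

c=3⇒gr=3  r=2⇒th=1,odd=0
L=3*4+1=13  i=0=0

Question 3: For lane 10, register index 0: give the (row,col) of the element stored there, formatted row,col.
4,2

L=10→G=10>>2=2, T=10&3=2
[0]→row 2·2+0=4  col G=2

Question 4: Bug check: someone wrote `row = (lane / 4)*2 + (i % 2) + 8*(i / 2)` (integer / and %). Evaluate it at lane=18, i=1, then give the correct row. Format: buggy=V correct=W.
buggy=9 correct=5

`(lane / 4)*2 + (i % 2) + 8*(i / 2)`[18,1]→9
lane 18: G=4 (18/4), T=2 (18%4)
i=1: r=2*2+1=5, c=G=4
row: 9 vs 5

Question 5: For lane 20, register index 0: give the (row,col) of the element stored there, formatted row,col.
0,5

lane 20: grp=5 (20/4), tig=0 (20%4)
i=0: r=0*2+0=0, c=grp=5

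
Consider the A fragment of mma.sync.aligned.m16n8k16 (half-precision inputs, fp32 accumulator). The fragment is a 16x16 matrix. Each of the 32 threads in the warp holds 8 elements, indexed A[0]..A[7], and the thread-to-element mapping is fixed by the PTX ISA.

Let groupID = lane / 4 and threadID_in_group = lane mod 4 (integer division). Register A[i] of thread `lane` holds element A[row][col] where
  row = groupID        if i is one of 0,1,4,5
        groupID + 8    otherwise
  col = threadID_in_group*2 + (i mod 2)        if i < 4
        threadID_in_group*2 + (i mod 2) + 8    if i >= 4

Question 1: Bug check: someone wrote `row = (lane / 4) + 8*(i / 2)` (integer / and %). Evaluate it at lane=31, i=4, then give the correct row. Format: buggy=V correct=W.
buggy=23 correct=7

`(lane / 4) + 8*(i / 2)`[31,4]=>23
L=31=>grp=31>>2=7, tig=31&3=3
[4]=>row 7+0=7  col 3·2+0+8=14
row: 23 vs 7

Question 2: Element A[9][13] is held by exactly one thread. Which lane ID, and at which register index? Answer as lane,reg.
6,7

r=9->g=1,rb=1  c=13->cb=1,t=2,b0=1
L=1*4+2=6  i=1*4+1*2+1=7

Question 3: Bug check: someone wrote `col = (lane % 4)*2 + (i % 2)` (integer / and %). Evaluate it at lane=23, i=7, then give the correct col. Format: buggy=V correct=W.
buggy=7 correct=15

`(lane % 4)*2 + (i % 2)`[23,7]=>7
23: grp=5,tig=3
[7] (5+8,3*2+1+8) = (13,15)
col: 7 vs 15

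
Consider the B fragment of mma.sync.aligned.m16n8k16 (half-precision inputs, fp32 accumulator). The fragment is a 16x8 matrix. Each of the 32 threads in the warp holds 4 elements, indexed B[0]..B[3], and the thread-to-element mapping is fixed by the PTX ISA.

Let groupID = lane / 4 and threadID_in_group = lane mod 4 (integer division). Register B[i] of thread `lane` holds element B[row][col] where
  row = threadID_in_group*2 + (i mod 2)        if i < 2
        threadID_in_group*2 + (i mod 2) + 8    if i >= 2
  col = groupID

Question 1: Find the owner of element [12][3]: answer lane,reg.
c: 3->gid=3  r: 12->r8=1,tid=2,i&1=0
L=3*4+2=14  i=1*2+0=2

14,2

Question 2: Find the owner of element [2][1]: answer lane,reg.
5,0

c:1=>grp=1  r:2=>rB=0,tig=1,lo=0
L=1*4+1=5  i=0*2+0=0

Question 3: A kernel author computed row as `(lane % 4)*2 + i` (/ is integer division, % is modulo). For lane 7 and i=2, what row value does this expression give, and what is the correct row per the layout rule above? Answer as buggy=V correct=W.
`(lane % 4)*2 + i`[7,2]->8
lane 7->7/4=1, 7 mod 4=3
i=2  r:2·3+0+8->14  c:1
row: 8 vs 14

buggy=8 correct=14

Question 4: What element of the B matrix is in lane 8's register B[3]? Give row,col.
9,2

8: gr=2,th=0
[3] (0*2+1+8,2) = (9,2)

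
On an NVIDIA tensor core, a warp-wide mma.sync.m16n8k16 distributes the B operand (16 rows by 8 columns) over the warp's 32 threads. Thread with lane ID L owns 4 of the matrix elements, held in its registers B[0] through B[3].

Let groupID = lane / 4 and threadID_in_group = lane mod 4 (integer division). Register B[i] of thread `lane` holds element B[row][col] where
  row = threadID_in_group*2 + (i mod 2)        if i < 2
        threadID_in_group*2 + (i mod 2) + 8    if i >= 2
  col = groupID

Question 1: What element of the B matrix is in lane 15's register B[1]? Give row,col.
7,3

15: gid=3,tid=3
[1] (3*2+1+0,3) = (7,3)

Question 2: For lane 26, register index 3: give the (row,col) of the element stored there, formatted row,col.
L=26→G=26>>2=6, T=26&3=2
[3]→row 2·2+1+8=13  col G=6

13,6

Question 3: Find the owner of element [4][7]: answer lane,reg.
30,0

c=7->g=7  r=4->rb=0,t=2,b0=0
L=7*4+2=30  i=0*2+0=0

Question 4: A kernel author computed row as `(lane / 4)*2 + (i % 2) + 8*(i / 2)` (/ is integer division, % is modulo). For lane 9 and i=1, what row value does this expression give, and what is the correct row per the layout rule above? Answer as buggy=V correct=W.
`(lane / 4)*2 + (i % 2) + 8*(i / 2)`[9,1]->5
lane 9->9/4=2, 9 mod 4=1
i=1  r:2·1+1+0->3  c:2
row: 5 vs 3

buggy=5 correct=3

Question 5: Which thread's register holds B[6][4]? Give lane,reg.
c=4→G=4  r=6→rhi=0,T=3,p=0
L=4*4+3=19  i=0*2+0=0

19,0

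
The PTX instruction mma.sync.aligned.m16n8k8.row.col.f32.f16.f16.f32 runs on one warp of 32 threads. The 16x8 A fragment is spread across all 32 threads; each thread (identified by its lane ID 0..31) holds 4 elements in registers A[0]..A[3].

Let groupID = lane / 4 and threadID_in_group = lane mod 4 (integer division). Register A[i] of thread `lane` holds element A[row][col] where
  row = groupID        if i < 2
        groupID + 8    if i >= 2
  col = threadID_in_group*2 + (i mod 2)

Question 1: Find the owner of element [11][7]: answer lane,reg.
15,3

r=11⇒gr=3,Rb=1  c=7⇒th=3,odd=1
L=3*4+3=15  i=1*2+1=3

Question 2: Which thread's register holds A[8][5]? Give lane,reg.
2,3

r: 8->gid=0,r8=1  c: 5->tid=2,i&1=1
L=0*4+2=2  i=1*2+1=3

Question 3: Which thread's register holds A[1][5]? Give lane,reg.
6,1

r=1⇒gr=1,Rb=0  c=5⇒th=2,odd=1
L=1*4+2=6  i=0*2+1=1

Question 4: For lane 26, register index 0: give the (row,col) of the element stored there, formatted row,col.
lane 26=>26/4=6, 26 mod 4=2
i=0  r:6+0=>6  c:2·2+0=>4

6,4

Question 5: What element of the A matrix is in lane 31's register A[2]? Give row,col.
15,6

L=31→G=31>>2=7, T=31&3=3
[2]→row 7+8=15  col 3·2+0=6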